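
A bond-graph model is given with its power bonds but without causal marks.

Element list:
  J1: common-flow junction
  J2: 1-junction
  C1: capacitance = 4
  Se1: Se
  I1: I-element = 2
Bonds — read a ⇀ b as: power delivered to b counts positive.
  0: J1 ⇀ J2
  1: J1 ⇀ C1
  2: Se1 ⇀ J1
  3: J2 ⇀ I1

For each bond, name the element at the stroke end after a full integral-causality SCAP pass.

#0 stroke→J2
#1 stroke→J1
#2 stroke→J1
#3 stroke→I1

#2 stroke at J1  (Se1 (Se) sets effort on bond)
#1 stroke at J1  (prefer integral on C1)
#0 stroke at J2  (J1 needs exactly one f-in)
#3 stroke at I1  (closing 1-jn rule on J2)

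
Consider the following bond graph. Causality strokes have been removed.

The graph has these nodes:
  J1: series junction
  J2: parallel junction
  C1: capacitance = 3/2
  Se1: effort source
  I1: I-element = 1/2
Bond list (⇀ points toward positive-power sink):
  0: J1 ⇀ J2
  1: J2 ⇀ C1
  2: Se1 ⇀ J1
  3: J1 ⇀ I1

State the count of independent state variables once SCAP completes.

bond 2 →J1  (Se1 fixes effort; stroke away)
bond 1 →J2  (prefer integral on C1)
bond 0 →J1  (common-e at J2 fixed by 1)
bond 3 →I1  (closing 1-jn rule on J1)

2  (C1, I1 all integral)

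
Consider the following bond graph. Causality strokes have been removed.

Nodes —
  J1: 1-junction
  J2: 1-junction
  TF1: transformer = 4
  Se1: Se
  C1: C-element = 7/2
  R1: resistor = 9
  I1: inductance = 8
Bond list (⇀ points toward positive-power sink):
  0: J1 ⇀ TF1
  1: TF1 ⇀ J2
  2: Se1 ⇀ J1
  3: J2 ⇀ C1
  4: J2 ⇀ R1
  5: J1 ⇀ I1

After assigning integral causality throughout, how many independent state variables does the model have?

2  (C1, I1 all integral)

β2 |J1  (Se1 fixes effort; stroke away)
β3 |J2  (C1 outputs effort q/C1)
β5 |I1  (I1: I, integral causality)
β0 |J1  (1-jn J1 has f-setter on 5)
β1 |TF1  (TF TF1: opposite of bond 0)
β4 |J2  (1-jn J2 has f-setter on 1)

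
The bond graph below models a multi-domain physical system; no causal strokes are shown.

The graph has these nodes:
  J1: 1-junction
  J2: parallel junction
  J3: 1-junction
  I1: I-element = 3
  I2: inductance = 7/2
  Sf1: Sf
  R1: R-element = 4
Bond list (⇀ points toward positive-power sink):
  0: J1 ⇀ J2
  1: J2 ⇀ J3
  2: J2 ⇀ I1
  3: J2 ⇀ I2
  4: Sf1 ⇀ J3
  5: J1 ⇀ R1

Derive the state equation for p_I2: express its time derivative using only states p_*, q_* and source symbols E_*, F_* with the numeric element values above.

b4 |Sf1  (Sf1: flow source, stroke at near end)
b1 |J3  (J3 flow already set via bond 4)
b2 |I1  (I1 outputs flow p/I1)
b3 |I2  (I2 integral (f out))
b0 |J2  (J2 needs exactly one e-in)
b5 |J1  (1-jn J1 has f-setter on 0)

dp_I2/dt = -4*F_Sf1 - 4*p_I1/3 - 8*p_I2/7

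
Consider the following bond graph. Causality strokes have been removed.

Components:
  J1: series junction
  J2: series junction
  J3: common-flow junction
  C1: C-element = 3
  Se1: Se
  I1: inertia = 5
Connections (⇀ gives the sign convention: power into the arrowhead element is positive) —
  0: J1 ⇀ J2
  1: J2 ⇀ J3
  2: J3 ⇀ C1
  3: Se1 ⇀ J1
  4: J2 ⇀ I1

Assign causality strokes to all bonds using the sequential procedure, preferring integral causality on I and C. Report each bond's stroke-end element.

β3 |J1  (Se1 (Se) sets effort on bond)
β0 |J2  (only one flow-in slot at J1)
β2 |J3  (C1 integral (e out))
β1 |J2  (only one flow-in slot at J3)
β4 |I1  (J2: last free bond brings flow in)

b0 stroke→J2
b1 stroke→J2
b2 stroke→J3
b3 stroke→J1
b4 stroke→I1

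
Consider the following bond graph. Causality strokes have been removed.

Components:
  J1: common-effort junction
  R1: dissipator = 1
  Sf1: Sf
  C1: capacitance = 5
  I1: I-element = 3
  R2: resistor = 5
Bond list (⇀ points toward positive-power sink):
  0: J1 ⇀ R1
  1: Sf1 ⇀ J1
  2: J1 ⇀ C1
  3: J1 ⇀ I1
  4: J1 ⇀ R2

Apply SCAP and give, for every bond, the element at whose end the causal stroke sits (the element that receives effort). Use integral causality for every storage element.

#0 |R1
#1 |Sf1
#2 |J1
#3 |I1
#4 |R2

b1 stroke→Sf1  (Sf1 (Sf) sets flow on bond)
b2 stroke→J1  (prefer integral on C1)
b0 stroke→R1  (common-e at J1 fixed by 2)
b3 stroke→I1  (common-e at J1 fixed by 2)
b4 stroke→R2  (J1: bond 2 brought effort, rest push out)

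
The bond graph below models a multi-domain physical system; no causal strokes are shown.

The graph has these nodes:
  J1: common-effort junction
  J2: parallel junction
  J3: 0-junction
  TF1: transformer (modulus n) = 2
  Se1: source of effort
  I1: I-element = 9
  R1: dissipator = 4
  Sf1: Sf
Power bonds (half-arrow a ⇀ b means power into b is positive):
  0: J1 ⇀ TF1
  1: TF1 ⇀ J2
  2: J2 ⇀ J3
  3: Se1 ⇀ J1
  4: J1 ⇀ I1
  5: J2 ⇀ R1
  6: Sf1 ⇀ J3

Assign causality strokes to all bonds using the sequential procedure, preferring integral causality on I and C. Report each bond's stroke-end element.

bond 0 stroke at TF1
bond 1 stroke at J2
bond 2 stroke at J3
bond 3 stroke at J1
bond 4 stroke at I1
bond 5 stroke at R1
bond 6 stroke at Sf1

bond 3 →J1  (Se1 (Se) sets effort on bond)
bond 6 →Sf1  (Sf1 fixes flow; stroke at Sf1)
bond 0 →TF1  (J1 effort already set via bond 3)
bond 4 →I1  (0-jn J1 has e-setter on 3)
bond 2 →J3  (J3: last free bond brings effort in)
bond 1 →J2  (TF1: transformer flips bond 0)
bond 5 →R1  (J2 effort already set via bond 1)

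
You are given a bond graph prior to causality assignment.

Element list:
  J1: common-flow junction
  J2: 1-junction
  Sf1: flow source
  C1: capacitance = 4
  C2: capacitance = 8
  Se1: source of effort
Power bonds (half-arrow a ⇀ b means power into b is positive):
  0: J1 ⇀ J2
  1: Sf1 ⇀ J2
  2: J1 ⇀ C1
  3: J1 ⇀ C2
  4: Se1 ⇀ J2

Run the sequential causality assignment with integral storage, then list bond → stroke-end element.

b0 stroke→J2
b1 stroke→Sf1
b2 stroke→J1
b3 stroke→J1
b4 stroke→J2

β1 |Sf1  (Sf1 (Sf) sets flow on bond)
β4 |J2  (Se1 fixes effort; stroke away)
β0 |J2  (1-jn J2 has f-setter on 1)
β2 |J1  (J1 flow already set via bond 0)
β3 |J1  (1-jn J1 has f-setter on 0)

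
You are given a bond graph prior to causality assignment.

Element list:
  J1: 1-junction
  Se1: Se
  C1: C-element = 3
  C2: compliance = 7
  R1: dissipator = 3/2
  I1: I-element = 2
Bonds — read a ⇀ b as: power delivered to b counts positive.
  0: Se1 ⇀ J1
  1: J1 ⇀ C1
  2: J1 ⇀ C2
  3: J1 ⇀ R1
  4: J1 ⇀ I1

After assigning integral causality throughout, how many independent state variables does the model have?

β0 |J1  (Se1 fixes effort; stroke away)
β1 |J1  (C1 outputs effort q/C1)
β2 |J1  (C2 integral (e out))
β4 |I1  (I1 integral (f out))
β3 |J1  (1-jn J1 has f-setter on 4)

3  (C1, C2, I1 all integral)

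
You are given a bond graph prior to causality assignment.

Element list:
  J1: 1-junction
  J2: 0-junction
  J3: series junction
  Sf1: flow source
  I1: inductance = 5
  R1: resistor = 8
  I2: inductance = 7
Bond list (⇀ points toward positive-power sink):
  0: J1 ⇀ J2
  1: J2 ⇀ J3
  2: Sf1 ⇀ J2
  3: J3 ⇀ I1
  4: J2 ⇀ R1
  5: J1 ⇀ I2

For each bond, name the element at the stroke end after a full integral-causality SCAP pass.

#2 →Sf1  (Sf1 (Sf) sets flow on bond)
#3 →I1  (I1: I, integral causality)
#1 →J3  (1-jn J3 has f-setter on 3)
#5 →I2  (I2 integral (f out))
#0 →J1  (1-jn J1 has f-setter on 5)
#4 →J2  (J2: last free bond brings effort in)

b0 |J1
b1 |J3
b2 |Sf1
b3 |I1
b4 |J2
b5 |I2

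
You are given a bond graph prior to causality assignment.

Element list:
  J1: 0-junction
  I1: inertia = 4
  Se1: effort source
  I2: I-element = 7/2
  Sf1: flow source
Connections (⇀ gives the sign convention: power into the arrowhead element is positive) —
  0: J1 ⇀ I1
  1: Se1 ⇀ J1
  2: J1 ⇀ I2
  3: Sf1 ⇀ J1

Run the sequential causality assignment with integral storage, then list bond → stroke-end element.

b1 →J1  (Se1: effort source, stroke at far end)
b3 →Sf1  (Sf1 (Sf) sets flow on bond)
b0 →I1  (J1: bond 1 brought effort, rest push out)
b2 →I2  (common-e at J1 fixed by 1)

β0 |I1
β1 |J1
β2 |I2
β3 |Sf1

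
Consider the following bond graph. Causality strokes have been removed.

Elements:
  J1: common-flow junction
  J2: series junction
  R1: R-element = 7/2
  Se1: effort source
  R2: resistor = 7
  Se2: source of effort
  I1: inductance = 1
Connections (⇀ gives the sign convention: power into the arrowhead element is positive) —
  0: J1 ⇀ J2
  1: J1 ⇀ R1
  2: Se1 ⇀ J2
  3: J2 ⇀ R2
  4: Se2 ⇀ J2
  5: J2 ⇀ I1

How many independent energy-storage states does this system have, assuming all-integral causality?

1  (I1 all integral)

b2 stroke→J2  (Se1: effort source, stroke at far end)
b4 stroke→J2  (Se2: effort source, stroke at far end)
b5 stroke→I1  (I1: I, integral causality)
b0 stroke→J2  (common-f at J2 fixed by 5)
b3 stroke→J2  (J2: bond 5 brought flow, rest push out)
b1 stroke→J1  (common-f at J1 fixed by 0)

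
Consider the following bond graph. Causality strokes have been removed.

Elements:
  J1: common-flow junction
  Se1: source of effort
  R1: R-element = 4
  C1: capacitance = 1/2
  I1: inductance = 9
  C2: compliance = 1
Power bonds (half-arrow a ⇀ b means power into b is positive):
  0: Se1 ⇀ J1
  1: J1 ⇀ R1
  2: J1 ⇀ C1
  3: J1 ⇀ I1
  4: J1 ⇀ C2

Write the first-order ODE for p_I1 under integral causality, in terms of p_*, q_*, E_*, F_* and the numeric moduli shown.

dp_I1/dt = E_Se1 - 4*p_I1/9 - 2*q_C1 - q_C2

b0 →J1  (Se1 fixes effort; stroke away)
b2 →J1  (C1 outputs effort q/C1)
b3 →I1  (I1 integral (f out))
b1 →J1  (common-f at J1 fixed by 3)
b4 →J1  (1-jn J1 has f-setter on 3)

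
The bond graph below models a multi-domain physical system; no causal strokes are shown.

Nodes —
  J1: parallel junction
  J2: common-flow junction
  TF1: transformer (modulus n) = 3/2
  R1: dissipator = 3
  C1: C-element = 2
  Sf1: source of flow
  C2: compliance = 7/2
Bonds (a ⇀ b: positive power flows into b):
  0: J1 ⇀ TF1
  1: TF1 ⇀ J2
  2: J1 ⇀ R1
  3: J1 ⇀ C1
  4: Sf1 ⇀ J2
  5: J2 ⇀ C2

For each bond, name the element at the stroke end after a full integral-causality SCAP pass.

β4 stroke→Sf1  (Sf1 fixes flow; stroke at Sf1)
β1 stroke→J2  (1-jn J2 has f-setter on 4)
β5 stroke→J2  (J2: bond 4 brought flow, rest push out)
β0 stroke→TF1  (TF TF1: opposite of bond 1)
β3 stroke→J1  (C1 outputs effort q/C1)
β2 stroke→R1  (common-e at J1 fixed by 3)

bond 0 stroke→TF1
bond 1 stroke→J2
bond 2 stroke→R1
bond 3 stroke→J1
bond 4 stroke→Sf1
bond 5 stroke→J2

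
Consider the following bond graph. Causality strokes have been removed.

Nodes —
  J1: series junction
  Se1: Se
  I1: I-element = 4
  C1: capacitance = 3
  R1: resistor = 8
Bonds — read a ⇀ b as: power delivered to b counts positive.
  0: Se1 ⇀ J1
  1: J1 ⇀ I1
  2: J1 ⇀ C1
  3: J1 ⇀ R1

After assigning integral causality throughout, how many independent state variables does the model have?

#0 →J1  (Se1: effort source, stroke at far end)
#1 →I1  (prefer integral on I1)
#2 →J1  (J1 flow already set via bond 1)
#3 →J1  (1-jn J1 has f-setter on 1)

2  (C1, I1 all integral)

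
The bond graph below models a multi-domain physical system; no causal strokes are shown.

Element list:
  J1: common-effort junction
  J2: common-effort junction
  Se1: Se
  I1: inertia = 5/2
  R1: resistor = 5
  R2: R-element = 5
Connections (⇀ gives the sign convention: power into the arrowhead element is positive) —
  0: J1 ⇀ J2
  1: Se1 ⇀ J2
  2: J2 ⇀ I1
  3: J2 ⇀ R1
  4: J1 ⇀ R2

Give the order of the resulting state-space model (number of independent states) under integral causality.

1  (I1 all integral)

bond 1 stroke→J2  (Se1: effort source, stroke at far end)
bond 0 stroke→J1  (J2 effort already set via bond 1)
bond 2 stroke→I1  (0-jn J2 has e-setter on 1)
bond 3 stroke→R1  (J2 effort already set via bond 1)
bond 4 stroke→R2  (J1: bond 0 brought effort, rest push out)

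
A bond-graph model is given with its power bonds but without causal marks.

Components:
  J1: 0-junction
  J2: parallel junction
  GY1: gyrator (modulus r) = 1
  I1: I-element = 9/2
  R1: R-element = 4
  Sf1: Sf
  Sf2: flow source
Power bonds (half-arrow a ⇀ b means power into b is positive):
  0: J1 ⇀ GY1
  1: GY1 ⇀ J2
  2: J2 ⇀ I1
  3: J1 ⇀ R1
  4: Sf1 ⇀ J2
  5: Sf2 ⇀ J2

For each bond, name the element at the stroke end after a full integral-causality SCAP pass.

b0 |J1
b1 |J2
b2 |I1
b3 |R1
b4 |Sf1
b5 |Sf2

#4 stroke at Sf1  (source Sf1 imposes f)
#5 stroke at Sf2  (Sf2 (Sf) sets flow on bond)
#2 stroke at I1  (I1 outputs flow p/I1)
#1 stroke at J2  (closing 0-jn rule on J2)
#0 stroke at J1  (through GY1, causality inverts; strokes same side of GY1)
#3 stroke at R1  (J1 effort already set via bond 0)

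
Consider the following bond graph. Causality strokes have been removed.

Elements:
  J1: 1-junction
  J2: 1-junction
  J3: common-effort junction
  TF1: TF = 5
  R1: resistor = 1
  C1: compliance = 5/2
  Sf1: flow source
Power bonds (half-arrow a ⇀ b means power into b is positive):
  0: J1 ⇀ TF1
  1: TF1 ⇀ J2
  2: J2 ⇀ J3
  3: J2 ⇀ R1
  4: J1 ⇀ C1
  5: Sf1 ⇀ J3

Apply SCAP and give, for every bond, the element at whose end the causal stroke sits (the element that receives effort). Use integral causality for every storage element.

#0 stroke at TF1
#1 stroke at J2
#2 stroke at J3
#3 stroke at J2
#4 stroke at J1
#5 stroke at Sf1

#5 →Sf1  (Sf1 fixes flow; stroke at Sf1)
#2 →J3  (J3 needs exactly one e-in)
#1 →J2  (J2 flow already set via bond 2)
#3 →J2  (J2 flow already set via bond 2)
#0 →TF1  (TF TF1: opposite of bond 1)
#4 →J1  (1-jn J1 has f-setter on 0)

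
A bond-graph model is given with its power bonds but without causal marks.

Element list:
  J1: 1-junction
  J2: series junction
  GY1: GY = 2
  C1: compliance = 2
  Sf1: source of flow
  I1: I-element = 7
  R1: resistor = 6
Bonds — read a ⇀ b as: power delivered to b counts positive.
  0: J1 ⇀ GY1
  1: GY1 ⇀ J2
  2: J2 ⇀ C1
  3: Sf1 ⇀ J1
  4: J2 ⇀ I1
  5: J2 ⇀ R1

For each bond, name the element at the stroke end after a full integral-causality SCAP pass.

β0 stroke at J1
β1 stroke at J2
β2 stroke at J2
β3 stroke at Sf1
β4 stroke at I1
β5 stroke at J2

bond 3 stroke→Sf1  (Sf1 (Sf) sets flow on bond)
bond 0 stroke→J1  (common-f at J1 fixed by 3)
bond 1 stroke→J2  (through GY1, causality inverts; strokes same side of GY1)
bond 2 stroke→J2  (C1: C, integral causality)
bond 4 stroke→I1  (I1 outputs flow p/I1)
bond 5 stroke→J2  (J2 flow already set via bond 4)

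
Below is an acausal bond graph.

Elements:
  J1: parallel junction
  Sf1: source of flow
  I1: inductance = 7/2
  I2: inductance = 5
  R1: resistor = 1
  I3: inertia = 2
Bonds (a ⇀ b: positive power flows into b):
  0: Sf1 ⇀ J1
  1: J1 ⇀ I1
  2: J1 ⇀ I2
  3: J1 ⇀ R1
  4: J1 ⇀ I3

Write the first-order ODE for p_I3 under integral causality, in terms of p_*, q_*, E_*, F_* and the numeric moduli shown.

dp_I3/dt = F_Sf1 - 2*p_I1/7 - p_I2/5 - p_I3/2

β0 stroke→Sf1  (Sf1: flow source, stroke at near end)
β1 stroke→I1  (prefer integral on I1)
β2 stroke→I2  (prefer integral on I2)
β4 stroke→I3  (prefer integral on I3)
β3 stroke→J1  (closing 0-jn rule on J1)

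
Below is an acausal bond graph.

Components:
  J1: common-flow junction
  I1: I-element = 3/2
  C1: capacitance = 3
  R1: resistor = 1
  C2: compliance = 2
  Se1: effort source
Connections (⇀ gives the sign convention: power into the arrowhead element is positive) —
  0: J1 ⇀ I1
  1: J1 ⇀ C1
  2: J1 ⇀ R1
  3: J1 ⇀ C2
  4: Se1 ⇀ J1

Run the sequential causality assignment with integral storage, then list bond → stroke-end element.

b4 |J1  (Se1 fixes effort; stroke away)
b0 |I1  (I1: I, integral causality)
b1 |J1  (J1: bond 0 brought flow, rest push out)
b2 |J1  (J1: bond 0 brought flow, rest push out)
b3 |J1  (common-f at J1 fixed by 0)

b0 →I1
b1 →J1
b2 →J1
b3 →J1
b4 →J1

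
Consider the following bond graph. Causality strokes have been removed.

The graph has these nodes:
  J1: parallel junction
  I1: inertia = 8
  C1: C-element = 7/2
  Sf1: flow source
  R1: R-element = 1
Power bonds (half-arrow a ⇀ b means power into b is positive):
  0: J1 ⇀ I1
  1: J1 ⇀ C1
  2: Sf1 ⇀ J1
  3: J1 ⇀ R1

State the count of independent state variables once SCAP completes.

2  (C1, I1 all integral)

b2 →Sf1  (Sf1 (Sf) sets flow on bond)
b0 →I1  (prefer integral on I1)
b1 →J1  (C1 integral (e out))
b3 →R1  (common-e at J1 fixed by 1)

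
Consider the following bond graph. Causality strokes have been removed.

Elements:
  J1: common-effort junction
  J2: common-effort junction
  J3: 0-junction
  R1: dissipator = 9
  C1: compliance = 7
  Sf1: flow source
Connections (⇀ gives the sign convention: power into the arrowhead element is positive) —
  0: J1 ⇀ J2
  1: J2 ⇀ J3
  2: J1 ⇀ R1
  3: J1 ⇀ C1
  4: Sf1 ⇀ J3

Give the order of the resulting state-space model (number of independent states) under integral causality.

1  (C1 all integral)

#4 stroke→Sf1  (Sf1 (Sf) sets flow on bond)
#1 stroke→J3  (only one effort-in slot at J3)
#0 stroke→J2  (closing 0-jn rule on J2)
#3 stroke→J1  (C1 integral (e out))
#2 stroke→R1  (J1 effort already set via bond 3)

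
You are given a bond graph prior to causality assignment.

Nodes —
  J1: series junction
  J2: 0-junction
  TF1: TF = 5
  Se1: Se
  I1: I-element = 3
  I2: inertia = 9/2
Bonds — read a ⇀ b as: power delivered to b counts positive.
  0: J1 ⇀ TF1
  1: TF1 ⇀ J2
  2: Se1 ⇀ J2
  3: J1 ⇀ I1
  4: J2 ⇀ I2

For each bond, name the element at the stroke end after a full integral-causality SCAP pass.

b0 →J1
b1 →TF1
b2 →J2
b3 →I1
b4 →I2

#2 |J2  (Se1 fixes effort; stroke away)
#1 |TF1  (J2: bond 2 brought effort, rest push out)
#4 |I2  (common-e at J2 fixed by 2)
#0 |J1  (TF TF1: opposite of bond 1)
#3 |I1  (only one flow-in slot at J1)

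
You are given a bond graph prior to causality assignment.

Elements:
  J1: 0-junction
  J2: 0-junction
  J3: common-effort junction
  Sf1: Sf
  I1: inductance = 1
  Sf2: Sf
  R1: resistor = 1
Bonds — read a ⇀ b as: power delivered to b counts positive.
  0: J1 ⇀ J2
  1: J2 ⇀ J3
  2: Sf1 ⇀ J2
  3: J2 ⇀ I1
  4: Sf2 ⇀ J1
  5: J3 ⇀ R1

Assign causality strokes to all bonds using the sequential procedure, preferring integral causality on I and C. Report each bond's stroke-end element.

#0 →J1
#1 →J2
#2 →Sf1
#3 →I1
#4 →Sf2
#5 →J3

b2 →Sf1  (source Sf1 imposes f)
b4 →Sf2  (source Sf2 imposes f)
b0 →J1  (J1: last free bond brings effort in)
b3 →I1  (I1 integral (f out))
b1 →J2  (only one effort-in slot at J2)
b5 →J3  (J3 needs exactly one e-in)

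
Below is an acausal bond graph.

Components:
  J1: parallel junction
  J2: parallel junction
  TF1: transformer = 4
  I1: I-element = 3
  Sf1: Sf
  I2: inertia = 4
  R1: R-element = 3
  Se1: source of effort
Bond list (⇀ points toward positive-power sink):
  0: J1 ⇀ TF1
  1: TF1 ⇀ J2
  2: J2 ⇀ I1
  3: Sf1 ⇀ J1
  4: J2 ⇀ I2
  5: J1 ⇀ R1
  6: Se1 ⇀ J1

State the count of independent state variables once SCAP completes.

#3 stroke at Sf1  (Sf1: flow source, stroke at near end)
#6 stroke at J1  (Se1 fixes effort; stroke away)
#0 stroke at TF1  (J1 effort already set via bond 6)
#5 stroke at R1  (common-e at J1 fixed by 6)
#1 stroke at J2  (TF1 one-in-one-out from 0)
#2 stroke at I1  (0-jn J2 has e-setter on 1)
#4 stroke at I2  (J2: bond 1 brought effort, rest push out)

2  (I1, I2 all integral)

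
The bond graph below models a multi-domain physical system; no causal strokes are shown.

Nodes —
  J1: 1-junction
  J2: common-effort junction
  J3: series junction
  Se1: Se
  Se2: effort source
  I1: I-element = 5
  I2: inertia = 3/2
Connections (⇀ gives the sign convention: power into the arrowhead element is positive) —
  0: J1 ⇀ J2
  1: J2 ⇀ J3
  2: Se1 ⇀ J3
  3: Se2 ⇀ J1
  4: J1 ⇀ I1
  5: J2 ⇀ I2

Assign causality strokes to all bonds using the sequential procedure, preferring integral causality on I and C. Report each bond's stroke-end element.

#0 stroke at J1
#1 stroke at J2
#2 stroke at J3
#3 stroke at J1
#4 stroke at I1
#5 stroke at I2

β2 →J3  (Se1 fixes effort; stroke away)
β3 →J1  (Se2 fixes effort; stroke away)
β1 →J2  (J3 needs exactly one f-in)
β0 →J1  (0-jn J2 has e-setter on 1)
β5 →I2  (J2: bond 1 brought effort, rest push out)
β4 →I1  (J1 needs exactly one f-in)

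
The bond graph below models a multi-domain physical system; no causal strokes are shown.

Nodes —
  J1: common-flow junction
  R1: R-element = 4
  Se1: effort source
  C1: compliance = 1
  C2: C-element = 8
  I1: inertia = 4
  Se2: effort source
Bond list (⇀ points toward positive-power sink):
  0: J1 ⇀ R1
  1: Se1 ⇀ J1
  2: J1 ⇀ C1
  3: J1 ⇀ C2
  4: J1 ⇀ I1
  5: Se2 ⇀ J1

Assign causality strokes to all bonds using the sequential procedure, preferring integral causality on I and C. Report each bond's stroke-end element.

bond 1 stroke at J1  (Se1 fixes effort; stroke away)
bond 5 stroke at J1  (Se2: effort source, stroke at far end)
bond 2 stroke at J1  (prefer integral on C1)
bond 3 stroke at J1  (C2 outputs effort q/C2)
bond 4 stroke at I1  (I1: I, integral causality)
bond 0 stroke at J1  (1-jn J1 has f-setter on 4)

β0 stroke→J1
β1 stroke→J1
β2 stroke→J1
β3 stroke→J1
β4 stroke→I1
β5 stroke→J1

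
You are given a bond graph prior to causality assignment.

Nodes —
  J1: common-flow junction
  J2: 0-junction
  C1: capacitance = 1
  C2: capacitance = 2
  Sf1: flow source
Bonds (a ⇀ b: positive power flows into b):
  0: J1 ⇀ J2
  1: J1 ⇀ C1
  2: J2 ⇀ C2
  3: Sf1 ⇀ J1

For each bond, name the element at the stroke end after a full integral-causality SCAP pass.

β3 →Sf1  (source Sf1 imposes f)
β0 →J1  (common-f at J1 fixed by 3)
β1 →J1  (common-f at J1 fixed by 3)
β2 →J2  (only one effort-in slot at J2)

b0 →J1
b1 →J1
b2 →J2
b3 →Sf1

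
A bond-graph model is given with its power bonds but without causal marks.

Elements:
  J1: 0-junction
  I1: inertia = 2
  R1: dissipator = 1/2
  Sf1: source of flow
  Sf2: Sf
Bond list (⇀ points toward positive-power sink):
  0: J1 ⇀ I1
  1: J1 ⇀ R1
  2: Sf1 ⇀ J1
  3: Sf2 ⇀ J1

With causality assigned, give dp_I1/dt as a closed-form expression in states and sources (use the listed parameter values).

dp_I1/dt = F_Sf1/2 + F_Sf2/2 - p_I1/4

β2 stroke at Sf1  (source Sf1 imposes f)
β3 stroke at Sf2  (Sf2 fixes flow; stroke at Sf2)
β0 stroke at I1  (I1: I, integral causality)
β1 stroke at J1  (J1 needs exactly one e-in)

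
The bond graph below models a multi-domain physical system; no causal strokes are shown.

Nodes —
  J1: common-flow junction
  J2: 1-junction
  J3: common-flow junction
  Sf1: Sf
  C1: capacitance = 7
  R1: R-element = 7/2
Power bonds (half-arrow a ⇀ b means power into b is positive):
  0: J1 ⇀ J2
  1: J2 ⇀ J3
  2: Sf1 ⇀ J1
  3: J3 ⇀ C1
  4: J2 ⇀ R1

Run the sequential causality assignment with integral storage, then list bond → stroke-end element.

β0 |J1
β1 |J2
β2 |Sf1
β3 |J3
β4 |J2

bond 2 stroke→Sf1  (Sf1 fixes flow; stroke at Sf1)
bond 0 stroke→J1  (common-f at J1 fixed by 2)
bond 1 stroke→J2  (common-f at J2 fixed by 0)
bond 4 stroke→J2  (1-jn J2 has f-setter on 0)
bond 3 stroke→J3  (J3: bond 1 brought flow, rest push out)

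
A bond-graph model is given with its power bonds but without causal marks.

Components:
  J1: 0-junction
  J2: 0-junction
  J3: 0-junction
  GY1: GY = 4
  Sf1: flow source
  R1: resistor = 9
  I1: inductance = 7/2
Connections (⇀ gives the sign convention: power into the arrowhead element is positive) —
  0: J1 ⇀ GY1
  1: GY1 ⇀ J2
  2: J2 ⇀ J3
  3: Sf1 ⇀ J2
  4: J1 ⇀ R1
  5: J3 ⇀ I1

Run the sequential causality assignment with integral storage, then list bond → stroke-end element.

b0 stroke at J1
b1 stroke at J2
b2 stroke at J3
b3 stroke at Sf1
b4 stroke at R1
b5 stroke at I1

β3 →Sf1  (Sf1 fixes flow; stroke at Sf1)
β5 →I1  (I1 integral (f out))
β2 →J3  (J3 needs exactly one e-in)
β1 →J2  (closing 0-jn rule on J2)
β0 →J1  (GY1 both-in/both-out from 1)
β4 →R1  (J1: bond 0 brought effort, rest push out)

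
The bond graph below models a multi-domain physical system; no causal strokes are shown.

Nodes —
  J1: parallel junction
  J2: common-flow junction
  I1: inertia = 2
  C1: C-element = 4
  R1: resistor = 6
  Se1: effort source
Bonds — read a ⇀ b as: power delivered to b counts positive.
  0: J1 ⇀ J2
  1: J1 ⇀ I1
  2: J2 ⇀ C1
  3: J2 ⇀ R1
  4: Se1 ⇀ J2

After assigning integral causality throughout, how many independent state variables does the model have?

2  (C1, I1 all integral)

bond 4 stroke at J2  (source Se1 imposes e)
bond 1 stroke at I1  (prefer integral on I1)
bond 0 stroke at J1  (only one effort-in slot at J1)
bond 2 stroke at J2  (common-f at J2 fixed by 0)
bond 3 stroke at J2  (J2 flow already set via bond 0)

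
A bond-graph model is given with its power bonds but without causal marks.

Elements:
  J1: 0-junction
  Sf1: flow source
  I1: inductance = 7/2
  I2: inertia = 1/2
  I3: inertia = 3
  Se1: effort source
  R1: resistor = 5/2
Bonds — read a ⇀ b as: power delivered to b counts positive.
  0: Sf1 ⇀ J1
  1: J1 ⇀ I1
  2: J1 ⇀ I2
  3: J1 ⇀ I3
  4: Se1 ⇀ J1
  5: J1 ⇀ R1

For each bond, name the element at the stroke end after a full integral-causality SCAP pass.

b0 stroke→Sf1  (Sf1 fixes flow; stroke at Sf1)
b4 stroke→J1  (Se1: effort source, stroke at far end)
b1 stroke→I1  (0-jn J1 has e-setter on 4)
b2 stroke→I2  (J1: bond 4 brought effort, rest push out)
b3 stroke→I3  (common-e at J1 fixed by 4)
b5 stroke→R1  (0-jn J1 has e-setter on 4)

#0 stroke at Sf1
#1 stroke at I1
#2 stroke at I2
#3 stroke at I3
#4 stroke at J1
#5 stroke at R1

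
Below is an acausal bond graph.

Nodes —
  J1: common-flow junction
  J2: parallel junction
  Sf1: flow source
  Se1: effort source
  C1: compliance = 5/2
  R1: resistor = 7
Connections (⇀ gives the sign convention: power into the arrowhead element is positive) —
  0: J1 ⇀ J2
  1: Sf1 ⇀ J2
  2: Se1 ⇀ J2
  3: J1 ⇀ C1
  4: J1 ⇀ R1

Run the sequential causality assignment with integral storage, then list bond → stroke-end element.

b1 →Sf1  (Sf1 (Sf) sets flow on bond)
b2 →J2  (Se1: effort source, stroke at far end)
b0 →J1  (common-e at J2 fixed by 2)
b3 →J1  (prefer integral on C1)
b4 →R1  (closing 1-jn rule on J1)

bond 0 |J1
bond 1 |Sf1
bond 2 |J2
bond 3 |J1
bond 4 |R1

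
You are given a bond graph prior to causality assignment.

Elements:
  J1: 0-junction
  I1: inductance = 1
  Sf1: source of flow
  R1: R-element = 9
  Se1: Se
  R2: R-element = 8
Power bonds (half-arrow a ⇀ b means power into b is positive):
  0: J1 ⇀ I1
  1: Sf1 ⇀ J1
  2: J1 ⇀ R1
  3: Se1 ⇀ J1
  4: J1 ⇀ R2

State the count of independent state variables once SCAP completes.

1  (I1 all integral)

b1 stroke→Sf1  (Sf1 (Sf) sets flow on bond)
b3 stroke→J1  (Se1 fixes effort; stroke away)
b0 stroke→I1  (common-e at J1 fixed by 3)
b2 stroke→R1  (0-jn J1 has e-setter on 3)
b4 stroke→R2  (J1 effort already set via bond 3)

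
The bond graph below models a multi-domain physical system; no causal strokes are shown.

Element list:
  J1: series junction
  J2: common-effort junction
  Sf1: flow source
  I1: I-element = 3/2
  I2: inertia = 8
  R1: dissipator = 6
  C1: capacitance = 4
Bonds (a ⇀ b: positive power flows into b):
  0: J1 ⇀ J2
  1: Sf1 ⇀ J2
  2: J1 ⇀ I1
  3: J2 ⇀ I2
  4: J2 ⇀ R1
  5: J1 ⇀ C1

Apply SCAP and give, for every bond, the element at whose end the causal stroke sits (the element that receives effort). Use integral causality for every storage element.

#0 stroke at J1
#1 stroke at Sf1
#2 stroke at I1
#3 stroke at I2
#4 stroke at J2
#5 stroke at J1

bond 1 |Sf1  (Sf1 fixes flow; stroke at Sf1)
bond 2 |I1  (I1: I, integral causality)
bond 0 |J1  (1-jn J1 has f-setter on 2)
bond 5 |J1  (J1: bond 2 brought flow, rest push out)
bond 3 |I2  (I2 outputs flow p/I2)
bond 4 |J2  (J2: last free bond brings effort in)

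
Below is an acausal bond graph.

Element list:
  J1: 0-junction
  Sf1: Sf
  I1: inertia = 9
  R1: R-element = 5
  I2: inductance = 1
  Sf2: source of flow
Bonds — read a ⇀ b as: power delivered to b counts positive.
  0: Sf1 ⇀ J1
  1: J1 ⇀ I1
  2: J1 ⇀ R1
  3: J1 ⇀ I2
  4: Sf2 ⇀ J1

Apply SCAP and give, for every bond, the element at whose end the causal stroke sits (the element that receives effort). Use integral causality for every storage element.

b0 stroke at Sf1
b1 stroke at I1
b2 stroke at J1
b3 stroke at I2
b4 stroke at Sf2

bond 0 |Sf1  (Sf1 (Sf) sets flow on bond)
bond 4 |Sf2  (Sf2 fixes flow; stroke at Sf2)
bond 1 |I1  (prefer integral on I1)
bond 3 |I2  (I2 outputs flow p/I2)
bond 2 |J1  (J1: last free bond brings effort in)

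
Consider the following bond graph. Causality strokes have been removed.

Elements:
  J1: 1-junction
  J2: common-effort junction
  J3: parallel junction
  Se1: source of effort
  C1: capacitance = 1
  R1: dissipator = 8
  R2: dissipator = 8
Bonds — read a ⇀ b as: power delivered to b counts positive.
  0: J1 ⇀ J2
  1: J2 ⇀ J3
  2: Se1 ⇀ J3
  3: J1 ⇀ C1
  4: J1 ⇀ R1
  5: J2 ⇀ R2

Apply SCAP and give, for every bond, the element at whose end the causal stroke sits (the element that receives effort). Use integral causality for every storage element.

#0 stroke at J1
#1 stroke at J2
#2 stroke at J3
#3 stroke at J1
#4 stroke at R1
#5 stroke at R2

#2 →J3  (Se1: effort source, stroke at far end)
#1 →J2  (common-e at J3 fixed by 2)
#0 →J1  (J2: bond 1 brought effort, rest push out)
#5 →R2  (0-jn J2 has e-setter on 1)
#3 →J1  (C1 outputs effort q/C1)
#4 →R1  (only one flow-in slot at J1)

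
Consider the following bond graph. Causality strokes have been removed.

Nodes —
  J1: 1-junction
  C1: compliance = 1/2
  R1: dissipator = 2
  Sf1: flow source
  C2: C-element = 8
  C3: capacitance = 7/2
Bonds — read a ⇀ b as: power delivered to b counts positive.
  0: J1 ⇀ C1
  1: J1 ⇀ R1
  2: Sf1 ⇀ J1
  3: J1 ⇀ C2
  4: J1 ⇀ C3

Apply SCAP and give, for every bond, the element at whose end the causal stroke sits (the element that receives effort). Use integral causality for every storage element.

#2 stroke at Sf1  (Sf1 fixes flow; stroke at Sf1)
#0 stroke at J1  (1-jn J1 has f-setter on 2)
#1 stroke at J1  (J1 flow already set via bond 2)
#3 stroke at J1  (1-jn J1 has f-setter on 2)
#4 stroke at J1  (common-f at J1 fixed by 2)

#0 |J1
#1 |J1
#2 |Sf1
#3 |J1
#4 |J1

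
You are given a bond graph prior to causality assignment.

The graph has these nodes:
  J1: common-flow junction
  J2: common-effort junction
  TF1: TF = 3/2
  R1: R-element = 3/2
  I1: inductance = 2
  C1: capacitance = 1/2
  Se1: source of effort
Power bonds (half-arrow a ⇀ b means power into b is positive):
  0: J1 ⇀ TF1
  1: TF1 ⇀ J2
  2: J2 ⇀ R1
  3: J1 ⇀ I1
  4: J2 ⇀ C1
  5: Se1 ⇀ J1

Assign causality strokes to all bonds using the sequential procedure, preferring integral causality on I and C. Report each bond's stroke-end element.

bond 0 →J1
bond 1 →TF1
bond 2 →R1
bond 3 →I1
bond 4 →J2
bond 5 →J1

bond 5 stroke→J1  (Se1: effort source, stroke at far end)
bond 3 stroke→I1  (I1 integral (f out))
bond 0 stroke→J1  (1-jn J1 has f-setter on 3)
bond 1 stroke→TF1  (TF1: transformer flips bond 0)
bond 4 stroke→J2  (prefer integral on C1)
bond 2 stroke→R1  (0-jn J2 has e-setter on 4)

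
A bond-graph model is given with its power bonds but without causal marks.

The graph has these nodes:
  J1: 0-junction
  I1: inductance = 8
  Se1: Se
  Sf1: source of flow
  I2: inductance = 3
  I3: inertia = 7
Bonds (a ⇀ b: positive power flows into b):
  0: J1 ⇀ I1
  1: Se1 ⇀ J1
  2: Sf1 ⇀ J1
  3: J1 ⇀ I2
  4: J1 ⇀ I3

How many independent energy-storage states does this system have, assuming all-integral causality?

3  (I1, I2, I3 all integral)

b1 stroke→J1  (source Se1 imposes e)
b2 stroke→Sf1  (Sf1 fixes flow; stroke at Sf1)
b0 stroke→I1  (J1 effort already set via bond 1)
b3 stroke→I2  (common-e at J1 fixed by 1)
b4 stroke→I3  (0-jn J1 has e-setter on 1)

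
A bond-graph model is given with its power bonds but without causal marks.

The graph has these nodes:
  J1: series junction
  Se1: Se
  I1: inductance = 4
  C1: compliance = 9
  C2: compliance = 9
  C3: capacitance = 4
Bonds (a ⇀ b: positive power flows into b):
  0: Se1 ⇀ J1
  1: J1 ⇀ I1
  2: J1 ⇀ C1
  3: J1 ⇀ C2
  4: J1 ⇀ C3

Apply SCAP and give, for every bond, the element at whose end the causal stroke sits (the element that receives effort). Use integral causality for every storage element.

b0 stroke at J1
b1 stroke at I1
b2 stroke at J1
b3 stroke at J1
b4 stroke at J1

bond 0 |J1  (Se1 (Se) sets effort on bond)
bond 1 |I1  (I1 outputs flow p/I1)
bond 2 |J1  (J1 flow already set via bond 1)
bond 3 |J1  (J1 flow already set via bond 1)
bond 4 |J1  (J1 flow already set via bond 1)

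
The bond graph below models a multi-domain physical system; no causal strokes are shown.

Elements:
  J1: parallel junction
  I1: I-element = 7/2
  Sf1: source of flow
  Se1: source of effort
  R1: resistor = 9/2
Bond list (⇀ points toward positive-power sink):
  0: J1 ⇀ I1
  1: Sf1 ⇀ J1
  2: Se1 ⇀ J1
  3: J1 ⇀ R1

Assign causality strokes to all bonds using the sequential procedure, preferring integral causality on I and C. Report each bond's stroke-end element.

#1 →Sf1  (Sf1 fixes flow; stroke at Sf1)
#2 →J1  (Se1: effort source, stroke at far end)
#0 →I1  (J1 effort already set via bond 2)
#3 →R1  (0-jn J1 has e-setter on 2)

bond 0 |I1
bond 1 |Sf1
bond 2 |J1
bond 3 |R1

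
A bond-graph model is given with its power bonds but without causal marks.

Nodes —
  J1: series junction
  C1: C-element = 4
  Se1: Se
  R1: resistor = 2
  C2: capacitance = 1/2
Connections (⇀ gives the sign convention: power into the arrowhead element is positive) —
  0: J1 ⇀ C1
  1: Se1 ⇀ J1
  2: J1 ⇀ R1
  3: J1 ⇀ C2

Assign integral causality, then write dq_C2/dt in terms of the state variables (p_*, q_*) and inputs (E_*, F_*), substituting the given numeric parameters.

dq_C2/dt = E_Se1/2 - q_C1/8 - q_C2

#1 |J1  (Se1: effort source, stroke at far end)
#0 |J1  (prefer integral on C1)
#3 |J1  (prefer integral on C2)
#2 |R1  (J1: last free bond brings flow in)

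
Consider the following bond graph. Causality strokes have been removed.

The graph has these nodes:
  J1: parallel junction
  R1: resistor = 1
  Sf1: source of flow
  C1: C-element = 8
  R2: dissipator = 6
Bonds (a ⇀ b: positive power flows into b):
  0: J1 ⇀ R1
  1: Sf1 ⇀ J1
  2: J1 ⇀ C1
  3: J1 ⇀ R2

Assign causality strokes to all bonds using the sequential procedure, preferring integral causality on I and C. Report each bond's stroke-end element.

b0 →R1
b1 →Sf1
b2 →J1
b3 →R2

b1 |Sf1  (Sf1: flow source, stroke at near end)
b2 |J1  (C1 outputs effort q/C1)
b0 |R1  (J1 effort already set via bond 2)
b3 |R2  (0-jn J1 has e-setter on 2)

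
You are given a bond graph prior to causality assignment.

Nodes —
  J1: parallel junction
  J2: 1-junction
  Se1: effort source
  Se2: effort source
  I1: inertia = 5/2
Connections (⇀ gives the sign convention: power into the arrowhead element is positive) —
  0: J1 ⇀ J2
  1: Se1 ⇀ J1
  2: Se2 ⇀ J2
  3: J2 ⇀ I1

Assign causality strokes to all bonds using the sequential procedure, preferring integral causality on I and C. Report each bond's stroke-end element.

#1 stroke at J1  (Se1 (Se) sets effort on bond)
#2 stroke at J2  (Se2 fixes effort; stroke away)
#0 stroke at J2  (common-e at J1 fixed by 1)
#3 stroke at I1  (J2 needs exactly one f-in)

β0 stroke at J2
β1 stroke at J1
β2 stroke at J2
β3 stroke at I1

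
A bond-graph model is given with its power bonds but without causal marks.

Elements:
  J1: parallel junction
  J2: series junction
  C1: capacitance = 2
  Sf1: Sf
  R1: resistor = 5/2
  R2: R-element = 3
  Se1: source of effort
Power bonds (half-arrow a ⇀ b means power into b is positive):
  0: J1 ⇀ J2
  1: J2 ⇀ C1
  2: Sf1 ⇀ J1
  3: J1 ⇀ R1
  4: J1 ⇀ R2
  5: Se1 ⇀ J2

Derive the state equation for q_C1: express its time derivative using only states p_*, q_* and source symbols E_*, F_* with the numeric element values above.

bond 2 stroke→Sf1  (Sf1 (Sf) sets flow on bond)
bond 5 stroke→J2  (Se1 (Se) sets effort on bond)
bond 1 stroke→J2  (C1 outputs effort q/C1)
bond 0 stroke→J1  (J2 needs exactly one f-in)
bond 3 stroke→R1  (J1 effort already set via bond 0)
bond 4 stroke→R2  (J1: bond 0 brought effort, rest push out)

dq_C1/dt = 11*E_Se1/15 + F_Sf1 - 11*q_C1/30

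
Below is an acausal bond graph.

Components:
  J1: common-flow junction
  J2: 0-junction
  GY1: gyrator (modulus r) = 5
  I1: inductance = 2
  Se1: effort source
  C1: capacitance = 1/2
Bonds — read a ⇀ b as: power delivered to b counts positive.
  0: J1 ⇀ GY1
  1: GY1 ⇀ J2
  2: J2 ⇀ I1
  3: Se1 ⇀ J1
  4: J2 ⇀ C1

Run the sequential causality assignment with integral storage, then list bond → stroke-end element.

#0 stroke→GY1
#1 stroke→GY1
#2 stroke→I1
#3 stroke→J1
#4 stroke→J2

bond 3 →J1  (Se1: effort source, stroke at far end)
bond 0 →GY1  (closing 1-jn rule on J1)
bond 1 →GY1  (GY1 both-in/both-out from 0)
bond 2 →I1  (I1 outputs flow p/I1)
bond 4 →J2  (J2: last free bond brings effort in)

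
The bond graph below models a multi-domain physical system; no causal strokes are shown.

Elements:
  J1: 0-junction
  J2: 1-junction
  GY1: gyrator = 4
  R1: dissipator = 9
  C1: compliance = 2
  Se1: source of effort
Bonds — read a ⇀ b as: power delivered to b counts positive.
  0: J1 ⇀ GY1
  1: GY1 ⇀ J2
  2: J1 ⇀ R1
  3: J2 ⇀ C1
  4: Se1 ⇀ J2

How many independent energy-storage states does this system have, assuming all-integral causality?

1  (C1 all integral)

#4 stroke at J2  (Se1: effort source, stroke at far end)
#3 stroke at J2  (C1: C, integral causality)
#1 stroke at GY1  (only one flow-in slot at J2)
#0 stroke at GY1  (GY1 both-in/both-out from 1)
#2 stroke at J1  (closing 0-jn rule on J1)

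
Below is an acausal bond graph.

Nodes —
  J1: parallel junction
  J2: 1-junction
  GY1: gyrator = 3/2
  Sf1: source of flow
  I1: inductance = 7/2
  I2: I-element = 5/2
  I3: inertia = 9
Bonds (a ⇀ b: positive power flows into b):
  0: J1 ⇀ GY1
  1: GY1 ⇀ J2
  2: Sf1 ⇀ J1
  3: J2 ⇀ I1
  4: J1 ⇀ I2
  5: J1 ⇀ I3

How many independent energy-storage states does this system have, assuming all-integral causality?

#2 stroke→Sf1  (Sf1 (Sf) sets flow on bond)
#3 stroke→I1  (prefer integral on I1)
#1 stroke→J2  (J2: bond 3 brought flow, rest push out)
#0 stroke→J1  (GY1 both-in/both-out from 1)
#4 stroke→I2  (J1 effort already set via bond 0)
#5 stroke→I3  (J1: bond 0 brought effort, rest push out)

3  (I1, I2, I3 all integral)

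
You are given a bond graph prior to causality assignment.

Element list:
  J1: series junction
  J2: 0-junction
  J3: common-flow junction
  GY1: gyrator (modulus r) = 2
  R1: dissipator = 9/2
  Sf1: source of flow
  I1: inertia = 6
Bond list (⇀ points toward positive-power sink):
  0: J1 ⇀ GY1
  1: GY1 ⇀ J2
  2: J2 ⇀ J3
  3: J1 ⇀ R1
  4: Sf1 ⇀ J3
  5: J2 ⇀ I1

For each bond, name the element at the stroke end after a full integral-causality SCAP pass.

#4 stroke at Sf1  (Sf1 (Sf) sets flow on bond)
#2 stroke at J3  (common-f at J3 fixed by 4)
#5 stroke at I1  (I1 integral (f out))
#1 stroke at J2  (J2 needs exactly one e-in)
#0 stroke at J1  (GY1: gyrator matches bond 1)
#3 stroke at R1  (J1: last free bond brings flow in)

bond 0 |J1
bond 1 |J2
bond 2 |J3
bond 3 |R1
bond 4 |Sf1
bond 5 |I1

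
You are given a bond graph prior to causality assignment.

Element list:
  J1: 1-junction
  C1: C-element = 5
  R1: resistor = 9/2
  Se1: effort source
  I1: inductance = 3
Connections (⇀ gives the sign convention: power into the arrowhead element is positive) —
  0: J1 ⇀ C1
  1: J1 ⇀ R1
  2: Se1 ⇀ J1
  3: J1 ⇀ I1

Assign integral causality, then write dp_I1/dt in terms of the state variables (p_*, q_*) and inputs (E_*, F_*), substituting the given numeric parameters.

#2 →J1  (Se1 fixes effort; stroke away)
#0 →J1  (prefer integral on C1)
#3 →I1  (I1 outputs flow p/I1)
#1 →J1  (1-jn J1 has f-setter on 3)

dp_I1/dt = E_Se1 - 3*p_I1/2 - q_C1/5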